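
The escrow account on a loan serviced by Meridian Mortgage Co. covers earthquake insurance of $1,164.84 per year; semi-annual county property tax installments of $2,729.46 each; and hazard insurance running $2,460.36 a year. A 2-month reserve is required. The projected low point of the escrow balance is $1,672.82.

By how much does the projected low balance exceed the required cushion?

Earthquake insurance: $1,164.84 annually
County property tax: $2,729.46 × 2 = $5,458.92 annually
Hazard insurance: $2,460.36 annually
Yearly total = $1,164.84 + $5,458.92 + $2,460.36 = $9,084.12
Per month = $9,084.12 / 12 = $757.01
Required cushion = 2 × $757.01 = $1,514.02
Surplus = $1,672.82 − $1,514.02 = $158.80

$158.80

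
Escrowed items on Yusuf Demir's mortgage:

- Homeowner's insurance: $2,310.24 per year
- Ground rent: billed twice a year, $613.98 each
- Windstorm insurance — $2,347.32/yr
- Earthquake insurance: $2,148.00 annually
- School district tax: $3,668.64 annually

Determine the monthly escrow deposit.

$975.18

Homeowner's insurance: $2,310.24/yr
Ground rent: $613.98 × 2 = $1,227.96/yr
Windstorm insurance: $2,347.32/yr
Earthquake insurance: $2,148.00/yr
School district tax: $3,668.64/yr
Annual escrow total = $11,702.16
Base monthly escrow = $11,702.16 / 12 = $975.18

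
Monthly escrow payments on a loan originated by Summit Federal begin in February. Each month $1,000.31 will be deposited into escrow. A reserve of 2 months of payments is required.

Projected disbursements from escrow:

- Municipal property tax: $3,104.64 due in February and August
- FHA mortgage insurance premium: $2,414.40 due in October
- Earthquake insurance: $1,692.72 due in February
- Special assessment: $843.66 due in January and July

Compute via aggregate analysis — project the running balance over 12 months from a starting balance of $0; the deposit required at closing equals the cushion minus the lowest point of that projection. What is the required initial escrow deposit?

Cushion = 2 × $1,000.31 = $2,000.62
Trial balance (start $0, +$1,000.31 each month, − disbursements):
  Feb: +$1,000.31 − $4,797.36 → -$3,797.05
  Mar: +$1,000.31 → -$2,796.74
  Apr: +$1,000.31 → -$1,796.43
  May: +$1,000.31 → -$796.12
  Jun: +$1,000.31 → $204.19
  Jul: +$1,000.31 − $843.66 → $360.84
  Aug: +$1,000.31 − $3,104.64 → -$1,743.49
  Sep: +$1,000.31 → -$743.18
  Oct: +$1,000.31 − $2,414.40 → -$2,157.27
  Nov: +$1,000.31 → -$1,156.96
  Dec: +$1,000.31 → -$156.65
  Jan: +$1,000.31 − $843.66 → $0.00
Lowest trial balance = -$3,797.05 (Feb)
Initial deposit = cushion − low point = $2,000.62 − (-$3,797.05) = $5,797.67

$5,797.67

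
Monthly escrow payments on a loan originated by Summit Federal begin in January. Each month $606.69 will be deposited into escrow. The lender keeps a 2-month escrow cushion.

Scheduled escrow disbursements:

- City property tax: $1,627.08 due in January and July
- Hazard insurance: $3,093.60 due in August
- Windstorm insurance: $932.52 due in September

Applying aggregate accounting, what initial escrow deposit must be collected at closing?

$3,033.45

Cushion = 2 × $606.69 = $1,213.38
Trial balance (start $0, +$606.69 each month, − disbursements):
  Jan: +$606.69 − $1,627.08 → -$1,020.39
  Feb: +$606.69 → -$413.70
  Mar: +$606.69 → $192.99
  Apr: +$606.69 → $799.68
  May: +$606.69 → $1,406.37
  Jun: +$606.69 → $2,013.06
  Jul: +$606.69 − $1,627.08 → $992.67
  Aug: +$606.69 − $3,093.60 → -$1,494.24
  Sep: +$606.69 − $932.52 → -$1,820.07
  Oct: +$606.69 → -$1,213.38
  Nov: +$606.69 → -$606.69
  Dec: +$606.69 → $0.00
Lowest trial balance = -$1,820.07 (Sep)
Initial deposit = cushion − low point = $1,213.38 − (-$1,820.07) = $3,033.45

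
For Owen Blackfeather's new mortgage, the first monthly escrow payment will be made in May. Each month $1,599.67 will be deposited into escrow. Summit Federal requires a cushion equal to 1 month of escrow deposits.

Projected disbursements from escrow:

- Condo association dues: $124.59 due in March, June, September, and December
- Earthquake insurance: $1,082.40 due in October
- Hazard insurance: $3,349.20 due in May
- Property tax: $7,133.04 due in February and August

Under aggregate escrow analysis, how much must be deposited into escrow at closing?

$5,807.82

Cushion = 1 × $1,599.67 = $1,599.67
Trial balance (start $0, +$1,599.67 each month, − disbursements):
  May: +$1,599.67 − $3,349.20 → -$1,749.53
  Jun: +$1,599.67 − $124.59 → -$274.45
  Jul: +$1,599.67 → $1,325.22
  Aug: +$1,599.67 − $7,133.04 → -$4,208.15
  Sep: +$1,599.67 − $124.59 → -$2,733.07
  Oct: +$1,599.67 − $1,082.40 → -$2,215.80
  Nov: +$1,599.67 → -$616.13
  Dec: +$1,599.67 − $124.59 → $858.95
  Jan: +$1,599.67 → $2,458.62
  Feb: +$1,599.67 − $7,133.04 → -$3,074.75
  Mar: +$1,599.67 − $124.59 → -$1,599.67
  Apr: +$1,599.67 → $0.00
Lowest trial balance = -$4,208.15 (Aug)
Initial deposit = cushion − low point = $1,599.67 − (-$4,208.15) = $5,807.82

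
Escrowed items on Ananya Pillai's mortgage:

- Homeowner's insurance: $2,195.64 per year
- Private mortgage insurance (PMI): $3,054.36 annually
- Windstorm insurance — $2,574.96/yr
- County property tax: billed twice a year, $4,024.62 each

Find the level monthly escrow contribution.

$1,322.85

Homeowner's insurance = $2,195.64/yr
Private mortgage insurance (PMI) = $3,054.36/yr
Windstorm insurance = $2,574.96/yr
County property tax = $4,024.62 × 2 = $8,049.24/yr
Total annual escrow = $15,874.20
Base monthly escrow = $15,874.20 ÷ 12 = $1,322.85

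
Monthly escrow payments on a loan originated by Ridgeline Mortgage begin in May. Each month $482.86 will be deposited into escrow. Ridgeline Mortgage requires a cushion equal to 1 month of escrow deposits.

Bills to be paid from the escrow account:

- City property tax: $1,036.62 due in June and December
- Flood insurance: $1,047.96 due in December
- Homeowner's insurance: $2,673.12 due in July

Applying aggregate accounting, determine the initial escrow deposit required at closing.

Cushion = 1 × $482.86 = $482.86
Trial balance (start $0, +$482.86 each month, − disbursements):
  May: +$482.86 → $482.86
  Jun: +$482.86 − $1,036.62 → -$70.90
  Jul: +$482.86 − $2,673.12 → -$2,261.16
  Aug: +$482.86 → -$1,778.30
  Sep: +$482.86 → -$1,295.44
  Oct: +$482.86 → -$812.58
  Nov: +$482.86 → -$329.72
  Dec: +$482.86 − $2,084.58 → -$1,931.44
  Jan: +$482.86 → -$1,448.58
  Feb: +$482.86 → -$965.72
  Mar: +$482.86 → -$482.86
  Apr: +$482.86 → $0.00
Lowest trial balance = -$2,261.16 (Jul)
Initial deposit = cushion − low point = $482.86 − (-$2,261.16) = $2,744.02

$2,744.02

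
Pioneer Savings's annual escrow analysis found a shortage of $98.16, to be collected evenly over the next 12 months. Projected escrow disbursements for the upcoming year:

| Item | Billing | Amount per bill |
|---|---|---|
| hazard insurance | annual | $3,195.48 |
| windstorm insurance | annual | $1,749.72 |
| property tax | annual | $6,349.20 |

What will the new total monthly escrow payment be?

Hazard insurance — $3,195.48 annually
Windstorm insurance — $1,749.72 annually
Property tax — $6,349.20 annually
Yearly total = $3,195.48 + $1,749.72 + $6,349.20 = $11,294.40
Per month = $11,294.40 / 12 = $941.20
Monthly shortage recovery: $98.16 ÷ 12 = $8.18
Adjusted monthly = $941.20 + $8.18 = $949.38

$949.38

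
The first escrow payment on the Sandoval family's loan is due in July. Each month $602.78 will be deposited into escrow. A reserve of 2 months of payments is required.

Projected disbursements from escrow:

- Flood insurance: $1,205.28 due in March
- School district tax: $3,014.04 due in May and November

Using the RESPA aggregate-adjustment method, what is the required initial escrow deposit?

$1,808.34

Cushion = 2 × $602.78 = $1,205.56
Trial balance (start $0, +$602.78 each month, − disbursements):
  Jul: +$602.78 → $602.78
  Aug: +$602.78 → $1,205.56
  Sep: +$602.78 → $1,808.34
  Oct: +$602.78 → $2,411.12
  Nov: +$602.78 − $3,014.04 → -$0.14
  Dec: +$602.78 → $602.64
  Jan: +$602.78 → $1,205.42
  Feb: +$602.78 → $1,808.20
  Mar: +$602.78 − $1,205.28 → $1,205.70
  Apr: +$602.78 → $1,808.48
  May: +$602.78 − $3,014.04 → -$602.78
  Jun: +$602.78 → $0.00
Lowest trial balance = -$602.78 (May)
Initial deposit = cushion − low point = $1,205.56 − (-$602.78) = $1,808.34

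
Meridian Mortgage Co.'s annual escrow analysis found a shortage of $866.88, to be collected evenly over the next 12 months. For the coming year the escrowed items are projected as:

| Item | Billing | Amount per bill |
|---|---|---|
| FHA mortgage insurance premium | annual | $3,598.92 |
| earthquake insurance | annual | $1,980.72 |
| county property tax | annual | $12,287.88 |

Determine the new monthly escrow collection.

$1,561.20

FHA mortgage insurance premium: $3,598.92 per year
Earthquake insurance: $1,980.72 per year
County property tax: $12,287.88 per year
Total annual escrow = $3,598.92 + $1,980.72 + $12,287.88 = $17,867.52
Monthly escrow = $17,867.52 ÷ 12 = $1,488.96
Monthly shortage recovery: $866.88 ÷ 12 = $72.24
Adjusted monthly = $1,488.96 + $72.24 = $1,561.20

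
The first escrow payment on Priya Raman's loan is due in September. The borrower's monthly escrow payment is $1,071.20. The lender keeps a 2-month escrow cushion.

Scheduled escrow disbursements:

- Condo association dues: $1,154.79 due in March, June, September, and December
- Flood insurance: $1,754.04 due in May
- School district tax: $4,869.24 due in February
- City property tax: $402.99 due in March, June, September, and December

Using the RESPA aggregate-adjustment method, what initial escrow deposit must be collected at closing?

$4,284.80

Cushion = 2 × $1,071.20 = $2,142.40
Trial balance (start $0, +$1,071.20 each month, − disbursements):
  Sep: +$1,071.20 − $1,557.78 → -$486.58
  Oct: +$1,071.20 → $584.62
  Nov: +$1,071.20 → $1,655.82
  Dec: +$1,071.20 − $1,557.78 → $1,169.24
  Jan: +$1,071.20 → $2,240.44
  Feb: +$1,071.20 − $4,869.24 → -$1,557.60
  Mar: +$1,071.20 − $1,557.78 → -$2,044.18
  Apr: +$1,071.20 → -$972.98
  May: +$1,071.20 − $1,754.04 → -$1,655.82
  Jun: +$1,071.20 − $1,557.78 → -$2,142.40
  Jul: +$1,071.20 → -$1,071.20
  Aug: +$1,071.20 → $0.00
Lowest trial balance = -$2,142.40 (Jun)
Initial deposit = cushion − low point = $2,142.40 − (-$2,142.40) = $4,284.80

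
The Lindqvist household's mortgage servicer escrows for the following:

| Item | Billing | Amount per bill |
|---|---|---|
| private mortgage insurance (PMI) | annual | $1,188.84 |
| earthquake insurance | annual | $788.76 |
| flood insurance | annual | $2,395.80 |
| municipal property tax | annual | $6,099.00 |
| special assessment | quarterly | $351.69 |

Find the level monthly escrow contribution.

Private mortgage insurance (PMI): $1,188.84 per year
Earthquake insurance: $788.76 per year
Flood insurance: $2,395.80 per year
Municipal property tax: $6,099.00 per year
Special assessment: $351.69 × 4 = $1,406.76 per year
Yearly total = $1,188.84 + $788.76 + $2,395.80 + $6,099.00 + $1,406.76 = $11,879.16
Monthly = $11,879.16 / 12 = $989.93

$989.93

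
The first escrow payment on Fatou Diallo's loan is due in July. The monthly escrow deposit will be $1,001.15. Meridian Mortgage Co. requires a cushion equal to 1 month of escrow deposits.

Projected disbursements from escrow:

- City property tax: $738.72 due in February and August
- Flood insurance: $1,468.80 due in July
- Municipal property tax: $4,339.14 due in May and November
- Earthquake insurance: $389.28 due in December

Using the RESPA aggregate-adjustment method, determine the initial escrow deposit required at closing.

$2,542.06

Cushion = 1 × $1,001.15 = $1,001.15
Trial balance (start $0, +$1,001.15 each month, − disbursements):
  Jul: +$1,001.15 − $1,468.80 → -$467.65
  Aug: +$1,001.15 − $738.72 → -$205.22
  Sep: +$1,001.15 → $795.93
  Oct: +$1,001.15 → $1,797.08
  Nov: +$1,001.15 − $4,339.14 → -$1,540.91
  Dec: +$1,001.15 − $389.28 → -$929.04
  Jan: +$1,001.15 → $72.11
  Feb: +$1,001.15 − $738.72 → $334.54
  Mar: +$1,001.15 → $1,335.69
  Apr: +$1,001.15 → $2,336.84
  May: +$1,001.15 − $4,339.14 → -$1,001.15
  Jun: +$1,001.15 → $0.00
Lowest trial balance = -$1,540.91 (Nov)
Initial deposit = cushion − low point = $1,001.15 − (-$1,540.91) = $2,542.06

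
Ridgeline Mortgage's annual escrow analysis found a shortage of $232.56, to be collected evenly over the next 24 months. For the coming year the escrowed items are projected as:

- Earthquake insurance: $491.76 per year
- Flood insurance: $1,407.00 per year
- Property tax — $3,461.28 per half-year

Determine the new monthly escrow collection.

$744.80

Earthquake insurance = $491.76 annually
Flood insurance = $1,407.00 annually
Property tax = $3,461.28 × 2 = $6,922.56 annually
Total per year = $491.76 + $1,407.00 + $6,922.56 = $8,821.32
Monthly = $8,821.32 ÷ 12 = $735.11
Monthly shortage recovery: $232.56 / 24 = $9.69
Adjusted monthly = $735.11 + $9.69 = $744.80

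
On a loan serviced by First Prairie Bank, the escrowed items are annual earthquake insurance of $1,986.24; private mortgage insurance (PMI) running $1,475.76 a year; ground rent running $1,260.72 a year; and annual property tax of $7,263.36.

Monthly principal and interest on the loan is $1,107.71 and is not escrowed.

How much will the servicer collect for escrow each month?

$998.84

Earthquake insurance = $1,986.24
Private mortgage insurance (PMI) = $1,475.76
Ground rent = $1,260.72
Property tax = $7,263.36
Total annual escrow = $11,986.08
Per month = $11,986.08 ÷ 12 = $998.84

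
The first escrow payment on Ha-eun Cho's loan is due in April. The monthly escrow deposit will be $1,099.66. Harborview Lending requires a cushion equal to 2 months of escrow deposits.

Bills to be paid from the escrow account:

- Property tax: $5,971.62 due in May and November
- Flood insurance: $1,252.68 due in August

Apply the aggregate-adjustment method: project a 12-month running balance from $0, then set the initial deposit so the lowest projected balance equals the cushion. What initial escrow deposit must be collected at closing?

Cushion = 2 × $1,099.66 = $2,199.32
Trial balance (start $0, +$1,099.66 each month, − disbursements):
  Apr: +$1,099.66 → $1,099.66
  May: +$1,099.66 − $5,971.62 → -$3,772.30
  Jun: +$1,099.66 → -$2,672.64
  Jul: +$1,099.66 → -$1,572.98
  Aug: +$1,099.66 − $1,252.68 → -$1,726.00
  Sep: +$1,099.66 → -$626.34
  Oct: +$1,099.66 → $473.32
  Nov: +$1,099.66 − $5,971.62 → -$4,398.64
  Dec: +$1,099.66 → -$3,298.98
  Jan: +$1,099.66 → -$2,199.32
  Feb: +$1,099.66 → -$1,099.66
  Mar: +$1,099.66 → $0.00
Lowest trial balance = -$4,398.64 (Nov)
Initial deposit = cushion − low point = $2,199.32 − (-$4,398.64) = $6,597.96

$6,597.96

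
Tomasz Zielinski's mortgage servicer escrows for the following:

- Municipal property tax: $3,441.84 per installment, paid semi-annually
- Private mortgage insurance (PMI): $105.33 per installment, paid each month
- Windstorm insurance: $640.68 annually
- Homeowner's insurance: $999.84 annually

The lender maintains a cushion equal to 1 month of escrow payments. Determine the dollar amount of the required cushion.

Municipal property tax = $3,441.84 × 2 = $6,883.68 per year
Private mortgage insurance (PMI) = $105.33 × 12 = $1,263.96 per year
Windstorm insurance = $640.68 per year
Homeowner's insurance = $999.84 per year
Combined annual = $9,788.16
Monthly escrow = $9,788.16 ÷ 12 = $815.68
Reserve = 1 × $815.68 = $815.68

$815.68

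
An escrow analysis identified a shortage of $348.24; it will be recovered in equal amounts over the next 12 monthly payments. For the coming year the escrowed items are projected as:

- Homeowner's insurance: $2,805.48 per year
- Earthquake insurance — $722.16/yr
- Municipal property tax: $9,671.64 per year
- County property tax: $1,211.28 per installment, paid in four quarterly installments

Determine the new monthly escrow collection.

Homeowner's insurance — $2,805.48/yr
Earthquake insurance — $722.16/yr
Municipal property tax — $9,671.64/yr
County property tax — $1,211.28 × 4 = $4,845.12/yr
Total per year = $2,805.48 + $722.16 + $9,671.64 + $4,845.12 = $18,044.40
Base monthly escrow = $18,044.40 / 12 = $1,503.70
Shortage per month = $348.24 ÷ 12 = $29.02
Adjusted monthly = $1,503.70 + $29.02 = $1,532.72

$1,532.72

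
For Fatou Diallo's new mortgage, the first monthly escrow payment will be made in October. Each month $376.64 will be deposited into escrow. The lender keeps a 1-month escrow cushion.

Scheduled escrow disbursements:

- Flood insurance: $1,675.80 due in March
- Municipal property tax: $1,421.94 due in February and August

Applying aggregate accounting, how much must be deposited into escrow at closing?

$1,214.54

Cushion = 1 × $376.64 = $376.64
Trial balance (start $0, +$376.64 each month, − disbursements):
  Oct: +$376.64 → $376.64
  Nov: +$376.64 → $753.28
  Dec: +$376.64 → $1,129.92
  Jan: +$376.64 → $1,506.56
  Feb: +$376.64 − $1,421.94 → $461.26
  Mar: +$376.64 − $1,675.80 → -$837.90
  Apr: +$376.64 → -$461.26
  May: +$376.64 → -$84.62
  Jun: +$376.64 → $292.02
  Jul: +$376.64 → $668.66
  Aug: +$376.64 − $1,421.94 → -$376.64
  Sep: +$376.64 → $0.00
Lowest trial balance = -$837.90 (Mar)
Initial deposit = cushion − low point = $376.64 − (-$837.90) = $1,214.54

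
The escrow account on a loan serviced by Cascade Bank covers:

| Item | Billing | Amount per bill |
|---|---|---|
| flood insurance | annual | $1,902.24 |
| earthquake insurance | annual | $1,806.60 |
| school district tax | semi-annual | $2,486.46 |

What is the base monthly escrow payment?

Flood insurance = $1,902.24
Earthquake insurance = $1,806.60
School district tax = $2,486.46 × 2 = $4,972.92
Total per year = $1,902.24 + $1,806.60 + $4,972.92 = $8,681.76
Monthly = $8,681.76 / 12 = $723.48

$723.48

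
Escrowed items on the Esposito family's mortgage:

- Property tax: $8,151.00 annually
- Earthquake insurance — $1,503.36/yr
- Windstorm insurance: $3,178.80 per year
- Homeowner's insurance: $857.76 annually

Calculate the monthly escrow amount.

$1,140.91

Property tax = $8,151.00 annually
Earthquake insurance = $1,503.36 annually
Windstorm insurance = $3,178.80 annually
Homeowner's insurance = $857.76 annually
Yearly total = $8,151.00 + $1,503.36 + $3,178.80 + $857.76 = $13,690.92
Monthly escrow = $13,690.92 ÷ 12 = $1,140.91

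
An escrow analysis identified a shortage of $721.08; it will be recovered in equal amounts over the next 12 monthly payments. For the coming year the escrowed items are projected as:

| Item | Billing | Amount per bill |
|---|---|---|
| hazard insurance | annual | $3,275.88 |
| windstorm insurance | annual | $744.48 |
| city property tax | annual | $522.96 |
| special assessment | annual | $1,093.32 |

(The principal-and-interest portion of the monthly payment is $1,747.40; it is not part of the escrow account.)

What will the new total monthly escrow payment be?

$529.81

Hazard insurance: $3,275.88 per year
Windstorm insurance: $744.48 per year
City property tax: $522.96 per year
Special assessment: $1,093.32 per year
Combined annual = $3,275.88 + $744.48 + $522.96 + $1,093.32 = $5,636.64
Per month = $5,636.64 / 12 = $469.72
Monthly shortage recovery: $721.08 ÷ 12 = $60.09
New monthly escrow = $469.72 + $60.09 = $529.81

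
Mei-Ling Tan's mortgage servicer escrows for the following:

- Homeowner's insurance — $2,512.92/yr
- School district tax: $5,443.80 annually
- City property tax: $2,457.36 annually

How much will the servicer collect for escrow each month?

Homeowner's insurance — $2,512.92 annually
School district tax — $5,443.80 annually
City property tax — $2,457.36 annually
Combined annual = $2,512.92 + $5,443.80 + $2,457.36 = $10,414.08
Monthly = $10,414.08 ÷ 12 = $867.84

$867.84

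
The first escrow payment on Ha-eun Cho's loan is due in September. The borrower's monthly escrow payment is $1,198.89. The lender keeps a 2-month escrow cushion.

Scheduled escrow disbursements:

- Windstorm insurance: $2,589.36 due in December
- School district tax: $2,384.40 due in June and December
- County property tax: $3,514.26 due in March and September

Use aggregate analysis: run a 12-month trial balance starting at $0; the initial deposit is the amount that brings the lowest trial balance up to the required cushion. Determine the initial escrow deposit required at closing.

Cushion = 2 × $1,198.89 = $2,397.78
Trial balance (start $0, +$1,198.89 each month, − disbursements):
  Sep: +$1,198.89 − $3,514.26 → -$2,315.37
  Oct: +$1,198.89 → -$1,116.48
  Nov: +$1,198.89 → $82.41
  Dec: +$1,198.89 − $4,973.76 → -$3,692.46
  Jan: +$1,198.89 → -$2,493.57
  Feb: +$1,198.89 → -$1,294.68
  Mar: +$1,198.89 − $3,514.26 → -$3,610.05
  Apr: +$1,198.89 → -$2,411.16
  May: +$1,198.89 → -$1,212.27
  Jun: +$1,198.89 − $2,384.40 → -$2,397.78
  Jul: +$1,198.89 → -$1,198.89
  Aug: +$1,198.89 → $0.00
Lowest trial balance = -$3,692.46 (Dec)
Initial deposit = cushion − low point = $2,397.78 − (-$3,692.46) = $6,090.24

$6,090.24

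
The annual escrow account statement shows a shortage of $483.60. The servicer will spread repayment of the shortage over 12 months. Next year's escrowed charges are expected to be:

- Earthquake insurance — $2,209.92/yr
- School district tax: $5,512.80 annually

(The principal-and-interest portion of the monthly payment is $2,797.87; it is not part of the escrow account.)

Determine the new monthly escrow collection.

Earthquake insurance: $2,209.92 annually
School district tax: $5,512.80 annually
Total per year = $2,209.92 + $5,512.80 = $7,722.72
Monthly = $7,722.72 / 12 = $643.56
Shortage per month = $483.60 / 12 = $40.30
New monthly escrow = $643.56 + $40.30 = $683.86

$683.86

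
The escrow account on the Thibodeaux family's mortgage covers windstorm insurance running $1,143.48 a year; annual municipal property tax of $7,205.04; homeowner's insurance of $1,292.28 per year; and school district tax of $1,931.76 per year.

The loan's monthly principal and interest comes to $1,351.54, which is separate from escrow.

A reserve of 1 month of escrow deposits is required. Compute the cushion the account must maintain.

Windstorm insurance — $1,143.48
Municipal property tax — $7,205.04
Homeowner's insurance — $1,292.28
School district tax — $1,931.76
Total annual escrow = $1,143.48 + $7,205.04 + $1,292.28 + $1,931.76 = $11,572.56
Monthly escrow = $11,572.56 ÷ 12 = $964.38
Cushion = 1 × $964.38 = $964.38

$964.38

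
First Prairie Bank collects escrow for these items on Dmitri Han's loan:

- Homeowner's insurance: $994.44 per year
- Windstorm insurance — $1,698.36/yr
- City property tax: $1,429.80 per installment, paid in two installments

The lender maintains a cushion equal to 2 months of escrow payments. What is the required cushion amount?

$925.40

Homeowner's insurance: $994.44
Windstorm insurance: $1,698.36
City property tax: $1,429.80 × 2 = $2,859.60
Yearly total = $5,552.40
Monthly = $5,552.40 ÷ 12 = $462.70
Cushion = 2 × $462.70 = $925.40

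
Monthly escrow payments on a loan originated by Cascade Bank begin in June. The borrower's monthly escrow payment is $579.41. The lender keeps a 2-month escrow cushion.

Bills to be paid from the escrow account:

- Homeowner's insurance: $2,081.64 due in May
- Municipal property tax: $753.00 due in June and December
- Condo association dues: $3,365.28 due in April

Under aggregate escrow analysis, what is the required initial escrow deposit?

Cushion = 2 × $579.41 = $1,158.82
Trial balance (start $0, +$579.41 each month, − disbursements):
  Jun: +$579.41 − $753.00 → -$173.59
  Jul: +$579.41 → $405.82
  Aug: +$579.41 → $985.23
  Sep: +$579.41 → $1,564.64
  Oct: +$579.41 → $2,144.05
  Nov: +$579.41 → $2,723.46
  Dec: +$579.41 − $753.00 → $2,549.87
  Jan: +$579.41 → $3,129.28
  Feb: +$579.41 → $3,708.69
  Mar: +$579.41 → $4,288.10
  Apr: +$579.41 − $3,365.28 → $1,502.23
  May: +$579.41 − $2,081.64 → $0.00
Lowest trial balance = -$173.59 (Jun)
Initial deposit = cushion − low point = $1,158.82 − (-$173.59) = $1,332.41

$1,332.41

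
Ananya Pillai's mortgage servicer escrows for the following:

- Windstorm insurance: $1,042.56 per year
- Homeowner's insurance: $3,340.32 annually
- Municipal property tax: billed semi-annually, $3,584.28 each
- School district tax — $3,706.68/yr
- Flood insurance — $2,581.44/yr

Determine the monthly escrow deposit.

Windstorm insurance = $1,042.56/yr
Homeowner's insurance = $3,340.32/yr
Municipal property tax = $3,584.28 × 2 = $7,168.56/yr
School district tax = $3,706.68/yr
Flood insurance = $2,581.44/yr
Total annual escrow = $1,042.56 + $3,340.32 + $7,168.56 + $3,706.68 + $2,581.44 = $17,839.56
Monthly = $17,839.56 / 12 = $1,486.63

$1,486.63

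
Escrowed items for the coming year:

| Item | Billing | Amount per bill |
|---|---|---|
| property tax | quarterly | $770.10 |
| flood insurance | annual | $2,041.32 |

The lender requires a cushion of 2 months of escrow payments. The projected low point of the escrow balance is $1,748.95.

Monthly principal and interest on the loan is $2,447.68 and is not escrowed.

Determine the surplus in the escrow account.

Property tax = $770.10 × 4 = $3,080.40 per year
Flood insurance = $2,041.32 per year
Total annual escrow = $3,080.40 + $2,041.32 = $5,121.72
Monthly = $5,121.72 / 12 = $426.81
Cushion = 2 × $426.81 = $853.62
Surplus = $1,748.95 − $853.62 = $895.33

$895.33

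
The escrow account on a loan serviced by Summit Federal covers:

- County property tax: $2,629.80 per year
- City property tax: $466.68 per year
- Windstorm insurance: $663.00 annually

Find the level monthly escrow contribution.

$313.29

County property tax — $2,629.80
City property tax — $466.68
Windstorm insurance — $663.00
Total per year = $3,759.48
Per month = $3,759.48 / 12 = $313.29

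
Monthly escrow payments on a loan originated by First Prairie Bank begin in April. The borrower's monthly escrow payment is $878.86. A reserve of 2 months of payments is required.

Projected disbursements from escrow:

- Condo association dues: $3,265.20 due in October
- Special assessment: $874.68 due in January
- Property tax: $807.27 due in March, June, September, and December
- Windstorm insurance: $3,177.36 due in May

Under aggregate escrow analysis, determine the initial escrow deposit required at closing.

Cushion = 2 × $878.86 = $1,757.72
Trial balance (start $0, +$878.86 each month, − disbursements):
  Apr: +$878.86 → $878.86
  May: +$878.86 − $3,177.36 → -$1,419.64
  Jun: +$878.86 − $807.27 → -$1,348.05
  Jul: +$878.86 → -$469.19
  Aug: +$878.86 → $409.67
  Sep: +$878.86 − $807.27 → $481.26
  Oct: +$878.86 − $3,265.20 → -$1,905.08
  Nov: +$878.86 → -$1,026.22
  Dec: +$878.86 − $807.27 → -$954.63
  Jan: +$878.86 − $874.68 → -$950.45
  Feb: +$878.86 → -$71.59
  Mar: +$878.86 − $807.27 → $0.00
Lowest trial balance = -$1,905.08 (Oct)
Initial deposit = cushion − low point = $1,757.72 − (-$1,905.08) = $3,662.80

$3,662.80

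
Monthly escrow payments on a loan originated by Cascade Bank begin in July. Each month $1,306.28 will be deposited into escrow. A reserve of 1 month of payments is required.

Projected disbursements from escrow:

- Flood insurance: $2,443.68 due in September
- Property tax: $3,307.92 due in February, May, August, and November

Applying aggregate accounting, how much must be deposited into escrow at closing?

Cushion = 1 × $1,306.28 = $1,306.28
Trial balance (start $0, +$1,306.28 each month, − disbursements):
  Jul: +$1,306.28 → $1,306.28
  Aug: +$1,306.28 − $3,307.92 → -$695.36
  Sep: +$1,306.28 − $2,443.68 → -$1,832.76
  Oct: +$1,306.28 → -$526.48
  Nov: +$1,306.28 − $3,307.92 → -$2,528.12
  Dec: +$1,306.28 → -$1,221.84
  Jan: +$1,306.28 → $84.44
  Feb: +$1,306.28 − $3,307.92 → -$1,917.20
  Mar: +$1,306.28 → -$610.92
  Apr: +$1,306.28 → $695.36
  May: +$1,306.28 − $3,307.92 → -$1,306.28
  Jun: +$1,306.28 → $0.00
Lowest trial balance = -$2,528.12 (Nov)
Initial deposit = cushion − low point = $1,306.28 − (-$2,528.12) = $3,834.40

$3,834.40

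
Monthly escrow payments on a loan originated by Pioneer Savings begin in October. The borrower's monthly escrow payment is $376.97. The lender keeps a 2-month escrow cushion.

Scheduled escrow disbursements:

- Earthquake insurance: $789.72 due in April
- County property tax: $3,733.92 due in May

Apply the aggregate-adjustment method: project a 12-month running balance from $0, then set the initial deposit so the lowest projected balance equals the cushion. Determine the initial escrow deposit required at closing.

$2,261.82

Cushion = 2 × $376.97 = $753.94
Trial balance (start $0, +$376.97 each month, − disbursements):
  Oct: +$376.97 → $376.97
  Nov: +$376.97 → $753.94
  Dec: +$376.97 → $1,130.91
  Jan: +$376.97 → $1,507.88
  Feb: +$376.97 → $1,884.85
  Mar: +$376.97 → $2,261.82
  Apr: +$376.97 − $789.72 → $1,849.07
  May: +$376.97 − $3,733.92 → -$1,507.88
  Jun: +$376.97 → -$1,130.91
  Jul: +$376.97 → -$753.94
  Aug: +$376.97 → -$376.97
  Sep: +$376.97 → $0.00
Lowest trial balance = -$1,507.88 (May)
Initial deposit = cushion − low point = $753.94 − (-$1,507.88) = $2,261.82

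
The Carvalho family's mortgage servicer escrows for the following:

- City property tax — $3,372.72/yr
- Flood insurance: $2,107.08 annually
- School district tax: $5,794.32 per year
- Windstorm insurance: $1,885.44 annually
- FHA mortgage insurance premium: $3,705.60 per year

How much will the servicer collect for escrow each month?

$1,405.43

City property tax = $3,372.72/yr
Flood insurance = $2,107.08/yr
School district tax = $5,794.32/yr
Windstorm insurance = $1,885.44/yr
FHA mortgage insurance premium = $3,705.60/yr
Total annual escrow = $3,372.72 + $2,107.08 + $5,794.32 + $1,885.44 + $3,705.60 = $16,865.16
Monthly escrow = $16,865.16 / 12 = $1,405.43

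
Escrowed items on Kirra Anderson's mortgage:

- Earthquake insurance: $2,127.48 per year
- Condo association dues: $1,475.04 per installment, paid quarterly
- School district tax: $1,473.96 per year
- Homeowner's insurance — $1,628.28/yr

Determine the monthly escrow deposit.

$927.49

Earthquake insurance — $2,127.48 annually
Condo association dues — $1,475.04 × 4 = $5,900.16 annually
School district tax — $1,473.96 annually
Homeowner's insurance — $1,628.28 annually
Yearly total = $2,127.48 + $5,900.16 + $1,473.96 + $1,628.28 = $11,129.88
Per month = $11,129.88 ÷ 12 = $927.49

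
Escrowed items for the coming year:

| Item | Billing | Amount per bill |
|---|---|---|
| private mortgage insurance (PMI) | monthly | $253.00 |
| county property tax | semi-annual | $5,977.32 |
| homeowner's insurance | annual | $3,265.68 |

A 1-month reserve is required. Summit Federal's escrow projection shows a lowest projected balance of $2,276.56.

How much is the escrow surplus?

$755.20

Private mortgage insurance (PMI): $253.00 × 12 = $3,036.00 annually
County property tax: $5,977.32 × 2 = $11,954.64 annually
Homeowner's insurance: $3,265.68 annually
Total annual escrow = $3,036.00 + $11,954.64 + $3,265.68 = $18,256.32
Monthly escrow = $18,256.32 ÷ 12 = $1,521.36
Required reserve = 1 × $1,521.36 = $1,521.36
Excess over cushion: $2,276.56 − $1,521.36 = $755.20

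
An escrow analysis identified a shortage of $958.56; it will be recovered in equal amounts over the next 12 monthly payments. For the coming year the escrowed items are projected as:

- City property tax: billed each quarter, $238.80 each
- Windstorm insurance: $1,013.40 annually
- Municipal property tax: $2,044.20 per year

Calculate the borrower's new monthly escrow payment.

$414.28

City property tax: $238.80 × 4 = $955.20
Windstorm insurance: $1,013.40
Municipal property tax: $2,044.20
Combined annual = $955.20 + $1,013.40 + $2,044.20 = $4,012.80
Monthly escrow = $4,012.80 ÷ 12 = $334.40
Monthly shortage recovery: $958.56 ÷ 12 = $79.88
New monthly escrow = $334.40 + $79.88 = $414.28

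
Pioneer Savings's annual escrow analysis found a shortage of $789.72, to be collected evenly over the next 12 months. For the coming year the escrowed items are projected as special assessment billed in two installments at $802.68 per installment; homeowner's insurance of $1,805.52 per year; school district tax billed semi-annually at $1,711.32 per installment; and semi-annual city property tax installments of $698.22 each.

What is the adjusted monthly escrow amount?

Special assessment = $802.68 × 2 = $1,605.36 annually
Homeowner's insurance = $1,805.52 annually
School district tax = $1,711.32 × 2 = $3,422.64 annually
City property tax = $698.22 × 2 = $1,396.44 annually
Annual escrow total = $8,229.96
Monthly escrow = $8,229.96 ÷ 12 = $685.83
Monthly shortage recovery: $789.72 / 12 = $65.81
Adjusted monthly = $685.83 + $65.81 = $751.64

$751.64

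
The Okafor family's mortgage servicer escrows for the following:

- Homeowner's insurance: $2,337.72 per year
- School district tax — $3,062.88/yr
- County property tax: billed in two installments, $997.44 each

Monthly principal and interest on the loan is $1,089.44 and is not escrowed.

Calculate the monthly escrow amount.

$616.29

Homeowner's insurance: $2,337.72 per year
School district tax: $3,062.88 per year
County property tax: $997.44 × 2 = $1,994.88 per year
Annual escrow total = $7,395.48
Base monthly escrow = $7,395.48 / 12 = $616.29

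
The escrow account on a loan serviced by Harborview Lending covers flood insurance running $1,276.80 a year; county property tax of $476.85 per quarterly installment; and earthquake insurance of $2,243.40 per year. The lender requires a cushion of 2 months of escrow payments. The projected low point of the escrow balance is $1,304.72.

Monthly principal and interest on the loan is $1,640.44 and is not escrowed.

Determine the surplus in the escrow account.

Flood insurance — $1,276.80/yr
County property tax — $476.85 × 4 = $1,907.40/yr
Earthquake insurance — $2,243.40/yr
Yearly total = $5,427.60
Monthly = $5,427.60 ÷ 12 = $452.30
Required cushion = 2 × $452.30 = $904.60
Surplus = $1,304.72 − $904.60 = $400.12

$400.12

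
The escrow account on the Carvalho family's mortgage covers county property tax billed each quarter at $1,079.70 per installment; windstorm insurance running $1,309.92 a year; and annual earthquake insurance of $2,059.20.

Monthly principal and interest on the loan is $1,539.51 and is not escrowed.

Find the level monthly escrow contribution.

$640.66

County property tax = $1,079.70 × 4 = $4,318.80 per year
Windstorm insurance = $1,309.92 per year
Earthquake insurance = $2,059.20 per year
Total annual escrow = $4,318.80 + $1,309.92 + $2,059.20 = $7,687.92
Base monthly escrow = $7,687.92 / 12 = $640.66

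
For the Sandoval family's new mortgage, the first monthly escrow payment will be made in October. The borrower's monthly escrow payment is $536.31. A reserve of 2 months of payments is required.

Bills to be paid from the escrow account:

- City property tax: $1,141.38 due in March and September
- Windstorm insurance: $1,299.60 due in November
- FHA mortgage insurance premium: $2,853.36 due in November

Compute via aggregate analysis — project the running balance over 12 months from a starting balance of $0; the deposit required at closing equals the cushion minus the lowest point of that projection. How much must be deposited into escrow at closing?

$4,152.96

Cushion = 2 × $536.31 = $1,072.62
Trial balance (start $0, +$536.31 each month, − disbursements):
  Oct: +$536.31 → $536.31
  Nov: +$536.31 − $4,152.96 → -$3,080.34
  Dec: +$536.31 → -$2,544.03
  Jan: +$536.31 → -$2,007.72
  Feb: +$536.31 → -$1,471.41
  Mar: +$536.31 − $1,141.38 → -$2,076.48
  Apr: +$536.31 → -$1,540.17
  May: +$536.31 → -$1,003.86
  Jun: +$536.31 → -$467.55
  Jul: +$536.31 → $68.76
  Aug: +$536.31 → $605.07
  Sep: +$536.31 − $1,141.38 → $0.00
Lowest trial balance = -$3,080.34 (Nov)
Initial deposit = cushion − low point = $1,072.62 − (-$3,080.34) = $4,152.96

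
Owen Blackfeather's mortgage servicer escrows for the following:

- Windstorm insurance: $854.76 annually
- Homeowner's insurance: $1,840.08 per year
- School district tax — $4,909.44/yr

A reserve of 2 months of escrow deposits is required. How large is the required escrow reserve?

Windstorm insurance: $854.76
Homeowner's insurance: $1,840.08
School district tax: $4,909.44
Combined annual = $854.76 + $1,840.08 + $4,909.44 = $7,604.28
Monthly escrow = $7,604.28 / 12 = $633.69
Reserve = 2 × $633.69 = $1,267.38

$1,267.38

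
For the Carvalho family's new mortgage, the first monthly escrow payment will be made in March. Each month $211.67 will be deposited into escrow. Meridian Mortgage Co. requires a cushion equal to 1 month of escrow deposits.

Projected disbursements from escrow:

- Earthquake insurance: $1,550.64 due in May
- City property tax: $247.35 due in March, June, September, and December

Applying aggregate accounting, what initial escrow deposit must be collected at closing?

$1,410.33

Cushion = 1 × $211.67 = $211.67
Trial balance (start $0, +$211.67 each month, − disbursements):
  Mar: +$211.67 − $247.35 → -$35.68
  Apr: +$211.67 → $175.99
  May: +$211.67 − $1,550.64 → -$1,162.98
  Jun: +$211.67 − $247.35 → -$1,198.66
  Jul: +$211.67 → -$986.99
  Aug: +$211.67 → -$775.32
  Sep: +$211.67 − $247.35 → -$811.00
  Oct: +$211.67 → -$599.33
  Nov: +$211.67 → -$387.66
  Dec: +$211.67 − $247.35 → -$423.34
  Jan: +$211.67 → -$211.67
  Feb: +$211.67 → $0.00
Lowest trial balance = -$1,198.66 (Jun)
Initial deposit = cushion − low point = $211.67 − (-$1,198.66) = $1,410.33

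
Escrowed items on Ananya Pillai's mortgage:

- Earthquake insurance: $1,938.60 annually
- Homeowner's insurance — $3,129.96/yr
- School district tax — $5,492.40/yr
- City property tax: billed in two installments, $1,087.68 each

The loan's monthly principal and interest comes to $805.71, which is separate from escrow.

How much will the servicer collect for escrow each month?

Earthquake insurance = $1,938.60 annually
Homeowner's insurance = $3,129.96 annually
School district tax = $5,492.40 annually
City property tax = $1,087.68 × 2 = $2,175.36 annually
Annual escrow total = $12,736.32
Monthly escrow = $12,736.32 ÷ 12 = $1,061.36

$1,061.36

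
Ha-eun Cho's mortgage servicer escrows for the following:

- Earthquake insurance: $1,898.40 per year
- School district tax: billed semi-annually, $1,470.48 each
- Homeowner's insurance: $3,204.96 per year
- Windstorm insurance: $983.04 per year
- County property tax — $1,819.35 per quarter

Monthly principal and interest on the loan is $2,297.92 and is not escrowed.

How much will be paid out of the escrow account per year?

$16,304.76

Earthquake insurance = $1,898.40/yr
School district tax = $1,470.48 × 2 = $2,940.96/yr
Homeowner's insurance = $3,204.96/yr
Windstorm insurance = $983.04/yr
County property tax = $1,819.35 × 4 = $7,277.40/yr
Yearly total = $1,898.40 + $2,940.96 + $3,204.96 + $983.04 + $7,277.40 = $16,304.76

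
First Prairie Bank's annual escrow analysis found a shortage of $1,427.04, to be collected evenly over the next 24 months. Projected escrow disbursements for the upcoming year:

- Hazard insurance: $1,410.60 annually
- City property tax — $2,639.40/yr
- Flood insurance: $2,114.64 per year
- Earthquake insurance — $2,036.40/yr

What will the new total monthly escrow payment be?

Hazard insurance — $1,410.60/yr
City property tax — $2,639.40/yr
Flood insurance — $2,114.64/yr
Earthquake insurance — $2,036.40/yr
Combined annual = $1,410.60 + $2,639.40 + $2,114.64 + $2,036.40 = $8,201.04
Per month = $8,201.04 / 12 = $683.42
Shortage spread = $1,427.04 ÷ 24 = $59.46/mo
Adjusted monthly = $683.42 + $59.46 = $742.88

$742.88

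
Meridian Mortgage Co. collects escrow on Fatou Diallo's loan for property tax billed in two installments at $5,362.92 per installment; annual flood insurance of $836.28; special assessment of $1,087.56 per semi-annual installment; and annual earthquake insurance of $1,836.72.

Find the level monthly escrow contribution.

Property tax = $5,362.92 × 2 = $10,725.84/yr
Flood insurance = $836.28/yr
Special assessment = $1,087.56 × 2 = $2,175.12/yr
Earthquake insurance = $1,836.72/yr
Total annual escrow = $15,573.96
Per month = $15,573.96 / 12 = $1,297.83

$1,297.83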